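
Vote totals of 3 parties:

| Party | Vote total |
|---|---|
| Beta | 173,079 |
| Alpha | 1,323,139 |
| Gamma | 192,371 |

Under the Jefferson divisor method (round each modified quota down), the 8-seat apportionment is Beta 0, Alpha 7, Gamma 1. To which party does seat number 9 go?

Beta

Priority for the next seat is population ÷ (current seats + 1).
Priorities: Beta 173079.000, Alpha 165392.375, Gamma 96185.500.
Highest priority: Beta.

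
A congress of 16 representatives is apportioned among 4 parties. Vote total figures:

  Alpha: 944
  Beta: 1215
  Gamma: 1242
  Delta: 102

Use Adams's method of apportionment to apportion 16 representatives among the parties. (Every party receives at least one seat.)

Alpha 4, Beta 5, Gamma 6, Delta 1

Standard divisor 3503/16 ≈ 218.938; standard quotas: Alpha 4.312, Beta 5.550, Gamma 5.673, Delta 0.466.
Rounding up gives 5, 6, 6, 1 = 18 seats, so the divisor must be adjusted.
With modified divisor 246: modified quotas Alpha 3.837, Beta 4.939, Gamma 5.049, Delta 0.415.
Rounding up: Alpha 4, Beta 5, Gamma 6, Delta 1 (total 16).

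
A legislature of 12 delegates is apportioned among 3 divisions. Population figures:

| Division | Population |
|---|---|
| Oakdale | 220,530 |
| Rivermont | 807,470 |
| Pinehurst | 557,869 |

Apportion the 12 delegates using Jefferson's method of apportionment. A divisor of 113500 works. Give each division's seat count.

Oakdale 1, Rivermont 7, Pinehurst 4

With modified divisor 113500: modified quotas Oakdale 1.943, Rivermont 7.114, Pinehurst 4.915.
Rounding down: Oakdale 1, Rivermont 7, Pinehurst 4 (total 12).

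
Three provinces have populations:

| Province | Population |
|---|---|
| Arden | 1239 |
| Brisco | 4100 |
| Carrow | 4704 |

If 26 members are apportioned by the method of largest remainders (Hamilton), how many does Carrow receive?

Standard divisor: 10043 ÷ 26 ≈ 386.269.
Standard quotas: Arden 3.208, Brisco 10.614, Carrow 12.178.
Lower quotas: Arden 3, Brisco 10, Carrow 12 (sum 25, leaving 1 seat).
Remainders in descending order: Brisco 0.614, Arden 0.208, Carrow 0.178.
Largest remainder: Brisco receives the extra seat.
Carrow receives 12.

12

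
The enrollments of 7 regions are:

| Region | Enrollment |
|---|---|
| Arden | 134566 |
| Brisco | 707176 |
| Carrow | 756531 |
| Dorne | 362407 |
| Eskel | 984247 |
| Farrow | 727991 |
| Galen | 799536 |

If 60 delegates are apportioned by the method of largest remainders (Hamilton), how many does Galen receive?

11

Standard divisor: 4472454 ÷ 60 ≈ 74540.9.
Standard quotas: Arden 1.8053, Brisco 9.4871, Carrow 10.1492, Dorne 4.8619, Eskel 13.2041, Farrow 9.7663, Galen 10.7261.
Lower quotas: Arden 1, Brisco 9, Carrow 10, Dorne 4, Eskel 13, Farrow 9, Galen 10 (sum 56, leaving 4 seats).
Remainders in descending order: Dorne 0.8619, Arden 0.8053, Farrow 0.7663, Galen 0.7261, Brisco 0.4871, Eskel 0.2041, Carrow 0.1492.
Largest remainders: Dorne, Arden, Farrow, Galen receive the extra seats.
Galen receives 11.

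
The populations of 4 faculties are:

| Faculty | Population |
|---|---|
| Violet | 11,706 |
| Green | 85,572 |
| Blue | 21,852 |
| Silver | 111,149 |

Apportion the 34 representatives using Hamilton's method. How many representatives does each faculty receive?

Violet: 2; Green: 13; Blue: 3; Silver: 16

Standard divisor: 230279 ÷ 34 ≈ 6772.912.
Standard quotas: Violet 1.7284, Green 12.6344, Blue 3.2264, Silver 16.4108.
Lower quotas: Violet 1, Green 12, Blue 3, Silver 16 (sum 32, leaving 2 seats).
Remainders in descending order: Violet 0.7284, Green 0.6344, Silver 0.4108, Blue 0.2264.
Largest remainders: Violet, Green receive the extra seats.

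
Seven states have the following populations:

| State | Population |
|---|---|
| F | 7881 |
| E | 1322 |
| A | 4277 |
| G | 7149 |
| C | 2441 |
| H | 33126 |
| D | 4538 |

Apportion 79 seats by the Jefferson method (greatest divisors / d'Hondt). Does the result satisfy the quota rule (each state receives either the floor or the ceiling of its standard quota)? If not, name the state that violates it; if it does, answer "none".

H

Standard quotas: F 10.251, E 1.720, A 5.563, G 9.299, C 3.175, H 43.089, D 5.903.
Jefferson allocation: F 10, E 1, A 5, G 9, C 3, H 45, D 6.
H has quota 43.089 (lower 43, upper 44) but receives 45 — outside the quota interval.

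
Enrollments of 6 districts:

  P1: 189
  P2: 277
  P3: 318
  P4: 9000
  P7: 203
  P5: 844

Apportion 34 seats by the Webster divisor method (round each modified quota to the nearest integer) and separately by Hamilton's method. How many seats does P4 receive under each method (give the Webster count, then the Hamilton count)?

27 and 28

Webster: P1 1, P2 1, P3 1, P4 27, P7 1, P5 3.
Hamilton: P1 0, P2 1, P3 1, P4 28, P7 1, P5 3.
P4 gets 27 under Webster and 28 under Hamilton.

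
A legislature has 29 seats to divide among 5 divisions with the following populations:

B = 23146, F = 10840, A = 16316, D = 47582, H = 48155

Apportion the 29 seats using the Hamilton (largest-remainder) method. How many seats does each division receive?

Standard divisor: 146039 ÷ 29 ≈ 5035.828.
Standard quotas: B 4.5963, F 2.1526, A 3.2400, D 9.4487, H 9.5625.
Lower quotas: B 4, F 2, A 3, D 9, H 9 (sum 27, leaving 2 seats).
Remainders in descending order: B 0.5963, H 0.5625, D 0.4487, A 0.2400, F 0.1526.
The surplus seats go to B, H.

B 5; F 2; A 3; D 9; H 10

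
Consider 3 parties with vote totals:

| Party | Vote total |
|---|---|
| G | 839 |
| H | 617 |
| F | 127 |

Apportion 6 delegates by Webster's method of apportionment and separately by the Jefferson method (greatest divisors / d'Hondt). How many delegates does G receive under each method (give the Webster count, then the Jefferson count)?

Webster: G 3, H 2, F 1.
Jefferson: G 4, H 2, F 0.
G gets 3 under Webster and 4 under Jefferson.

3 and 4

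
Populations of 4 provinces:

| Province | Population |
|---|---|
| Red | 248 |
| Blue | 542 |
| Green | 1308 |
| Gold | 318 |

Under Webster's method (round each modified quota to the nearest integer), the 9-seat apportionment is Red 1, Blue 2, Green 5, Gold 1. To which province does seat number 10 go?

Priority for the next seat is population ÷ (current seats + 0.5).
Priorities: Red 165.333, Blue 216.800, Green 237.818, Gold 212.000.
Highest priority: Green.

Green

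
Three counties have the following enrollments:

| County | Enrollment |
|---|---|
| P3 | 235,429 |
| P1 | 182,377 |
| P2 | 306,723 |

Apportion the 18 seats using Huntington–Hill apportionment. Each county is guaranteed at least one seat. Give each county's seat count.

P3 6; P1 4; P2 8

With divisor 40884: modified quotas P3 5.758, P1 4.461, P2 7.502.
Geometric-mean thresholds: P3 √(5·6)=5.477, P1 √(4·5)=4.472, P2 √(7·8)=7.483.
Each quota rounded against its threshold gives P3 6, P1 4, P2 8 (total 18).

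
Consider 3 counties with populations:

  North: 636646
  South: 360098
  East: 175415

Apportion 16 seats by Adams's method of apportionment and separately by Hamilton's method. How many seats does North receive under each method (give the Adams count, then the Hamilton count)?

Adams: North 8, South 5, East 3.
Hamilton: North 9, South 5, East 2.
North gets 8 under Adams and 9 under Hamilton.

8 and 9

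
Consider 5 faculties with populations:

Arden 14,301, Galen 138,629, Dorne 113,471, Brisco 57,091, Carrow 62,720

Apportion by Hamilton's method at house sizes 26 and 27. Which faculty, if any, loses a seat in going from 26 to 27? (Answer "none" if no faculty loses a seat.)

At 26 seats: Arden 1, Galen 9, Dorne 8, Brisco 4, Carrow 4.
At 27 seats: Arden 1, Galen 10, Dorne 8, Brisco 4, Carrow 4.
No faculty's allocation decreased.

none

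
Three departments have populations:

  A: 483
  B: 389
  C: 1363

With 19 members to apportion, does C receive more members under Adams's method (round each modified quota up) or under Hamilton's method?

Hamilton

Adams: A 4, B 4, C 11.
Hamilton: A 4, B 3, C 12.
C gets 11 under Adams and 12 under Hamilton.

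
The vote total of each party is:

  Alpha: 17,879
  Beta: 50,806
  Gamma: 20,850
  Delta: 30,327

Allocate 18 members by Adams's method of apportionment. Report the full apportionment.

Alpha: 3; Beta: 7; Gamma: 3; Delta: 5

Standard divisor 119862/18 ≈ 6659; standard quotas: Alpha 2.685, Beta 7.630, Gamma 3.131, Delta 4.554.
Rounding up gives 3, 8, 4, 5 = 20 seats, so the divisor must be adjusted.
With modified divisor 7400: modified quotas Alpha 2.416, Beta 6.866, Gamma 2.818, Delta 4.098.
Rounding up: Alpha 3, Beta 7, Gamma 3, Delta 5 (total 18).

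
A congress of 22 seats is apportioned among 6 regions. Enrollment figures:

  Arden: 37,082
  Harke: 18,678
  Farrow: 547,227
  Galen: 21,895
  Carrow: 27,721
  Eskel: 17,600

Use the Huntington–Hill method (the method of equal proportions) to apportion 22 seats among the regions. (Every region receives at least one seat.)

Arden=1; Harke=1; Farrow=17; Galen=1; Carrow=1; Eskel=1

With divisor 32232: modified quotas Arden 1.150, Harke 0.579, Farrow 16.978, Galen 0.679, Carrow 0.860, Eskel 0.546.
Geometric-mean thresholds: Arden √(1·2)=1.414, Harke (min 1), Farrow √(16·17)=16.492, Galen (min 1), Carrow (min 1), Eskel (min 1).
Each quota rounded against its threshold gives Arden 1, Harke 1, Farrow 17, Galen 1, Carrow 1, Eskel 1 (total 22).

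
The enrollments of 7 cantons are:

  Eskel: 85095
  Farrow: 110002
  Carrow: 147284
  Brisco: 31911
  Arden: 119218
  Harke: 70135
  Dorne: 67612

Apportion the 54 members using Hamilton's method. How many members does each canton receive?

Eskel 7, Farrow 9, Carrow 13, Brisco 3, Arden 10, Harke 6, Dorne 6

The standard divisor is 631257/54 ≈ 11689.944.
Standard quotas: Eskel 7.2793, Farrow 9.4100, Carrow 12.5992, Brisco 2.7298, Arden 10.1983, Harke 5.9996, Dorne 5.7838.
Lower quotas: Eskel 7, Farrow 9, Carrow 12, Brisco 2, Arden 10, Harke 5, Dorne 5 (sum 50, leaving 4 seats).
Remainders in descending order: Harke 0.9996, Dorne 0.7838, Brisco 0.7298, Carrow 0.5992, Farrow 0.4100, Eskel 0.2793, Arden 0.1983.
Largest remainders: Harke, Dorne, Brisco, Carrow receive the extra seats.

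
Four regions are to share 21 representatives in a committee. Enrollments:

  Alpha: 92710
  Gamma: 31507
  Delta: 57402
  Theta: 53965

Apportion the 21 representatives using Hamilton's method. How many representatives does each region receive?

Standard divisor: 235584 ÷ 21 ≈ 11218.286.
Standard quotas: Alpha 8.2642, Gamma 2.8085, Delta 5.1168, Theta 4.8104.
Lower quotas: Alpha 8, Gamma 2, Delta 5, Theta 4 (sum 19, leaving 2 seats).
Remainders in descending order: Theta 0.8104, Gamma 0.8085, Alpha 0.2642, Delta 0.1168.
Largest remainders: Theta, Gamma receive the extra seats.

Alpha 8, Gamma 3, Delta 5, Theta 5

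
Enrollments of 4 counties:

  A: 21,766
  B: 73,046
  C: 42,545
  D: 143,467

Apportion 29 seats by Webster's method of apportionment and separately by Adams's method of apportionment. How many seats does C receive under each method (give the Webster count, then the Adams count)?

4 and 5

Webster: A 2, B 8, C 4, D 15.
Adams: A 3, B 7, C 5, D 14.
C gets 4 under Webster and 5 under Adams.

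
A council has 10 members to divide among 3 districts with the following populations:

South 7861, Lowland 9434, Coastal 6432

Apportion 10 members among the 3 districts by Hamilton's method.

The standard divisor is 23727/10 ≈ 2372.7.
Standard quotas: South 3.3131, Lowland 3.9761, Coastal 2.7108.
Lower quotas: South 3, Lowland 3, Coastal 2 (sum 8, leaving 2 seats).
Remainders in descending order: Lowland 0.9761, Coastal 0.7108, South 0.3131.
Largest remainders: Lowland, Coastal receive the extra seats.

South=3, Lowland=4, Coastal=3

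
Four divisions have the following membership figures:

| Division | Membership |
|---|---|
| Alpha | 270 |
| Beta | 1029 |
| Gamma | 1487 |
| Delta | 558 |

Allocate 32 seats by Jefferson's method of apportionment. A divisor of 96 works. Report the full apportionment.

Alpha: 2, Beta: 10, Gamma: 15, Delta: 5

With modified divisor 96: modified quotas Alpha 2.812, Beta 10.719, Gamma 15.490, Delta 5.812.
Rounding down: Alpha 2, Beta 10, Gamma 15, Delta 5 (total 32).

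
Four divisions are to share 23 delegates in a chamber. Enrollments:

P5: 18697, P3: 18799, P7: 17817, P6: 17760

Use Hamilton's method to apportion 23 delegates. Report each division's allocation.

Standard divisor: 73073 ÷ 23 ≈ 3177.087.
Standard quotas: P5 5.8850, P3 5.9171, P7 5.6080, P6 5.5900.
Lower quotas: P5 5, P3 5, P7 5, P6 5 (sum 20, leaving 3 seats).
Remainders in descending order: P3 0.9171, P5 0.8850, P7 0.6080, P6 0.5900.
Largest remainders: P3, P5, P7 receive the extra seats.

P5=6, P3=6, P7=6, P6=5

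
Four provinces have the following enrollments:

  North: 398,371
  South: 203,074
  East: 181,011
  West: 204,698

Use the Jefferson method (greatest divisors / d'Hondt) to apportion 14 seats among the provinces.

Standard divisor 987154/14 ≈ 70511; standard quotas: North 5.650, South 2.880, East 2.567, West 2.903.
Rounding down gives 5, 2, 2, 2 = 11 seats, so the divisor must be adjusted.
With modified divisor 63400: modified quotas North 6.283, South 3.203, East 2.855, West 3.229.
Rounding down: North 6, South 3, East 2, West 3 (total 14).

North=6; South=3; East=2; West=3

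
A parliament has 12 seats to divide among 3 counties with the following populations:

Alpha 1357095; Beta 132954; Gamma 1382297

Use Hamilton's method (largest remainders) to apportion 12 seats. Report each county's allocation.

Total 2872346; standard divisor 2872346/12 ≈ 239362.167.
Standard quotas: Alpha 5.6696, Beta 0.5555, Gamma 5.7749.
Lower quotas: Alpha 5, Beta 0, Gamma 5 (sum 10, leaving 2 seats).
Remainders in descending order: Gamma 0.7749, Alpha 0.6696, Beta 0.5555.
The surplus seats go to Gamma, Alpha.

Alpha 6, Beta 0, Gamma 6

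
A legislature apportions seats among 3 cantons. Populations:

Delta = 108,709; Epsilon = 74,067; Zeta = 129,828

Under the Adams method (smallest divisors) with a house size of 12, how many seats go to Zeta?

Standard divisor 312604/12 ≈ 26050.333; standard quotas: Delta 4.173, Epsilon 2.843, Zeta 4.984.
Rounding up gives 5, 3, 5 = 13 seats, so the divisor must be adjusted.
With modified divisor 29800: modified quotas Delta 3.648, Epsilon 2.485, Zeta 4.357.
Rounding up: Delta 4, Epsilon 3, Zeta 5 (total 12).
Zeta receives 5.

5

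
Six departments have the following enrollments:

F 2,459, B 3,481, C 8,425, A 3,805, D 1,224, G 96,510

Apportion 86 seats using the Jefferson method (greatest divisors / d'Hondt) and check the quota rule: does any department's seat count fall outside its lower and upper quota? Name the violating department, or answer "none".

G

Standard quotas: F 1.825, B 2.583, C 6.251, A 2.823, D 0.908, G 71.610.
Jefferson allocation: F 1, B 2, C 6, A 2, D 0, G 75.
G has quota 71.610 (lower 71, upper 72) but receives 75 — outside the quota interval.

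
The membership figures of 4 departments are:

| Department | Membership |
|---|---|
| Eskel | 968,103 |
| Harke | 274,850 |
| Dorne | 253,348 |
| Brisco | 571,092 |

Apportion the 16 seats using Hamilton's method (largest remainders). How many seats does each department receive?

Standard divisor: 2067393 ÷ 16 ≈ 129212.062.
Standard quotas: Eskel 7.4924, Harke 2.1271, Dorne 1.9607, Brisco 4.4198.
Lower quotas: Eskel 7, Harke 2, Dorne 1, Brisco 4 (sum 14, leaving 2 seats).
Remainders in descending order: Dorne 0.9607, Eskel 0.4924, Brisco 0.4198, Harke 0.1271.
Largest remainders: Dorne, Eskel receive the extra seats.

Eskel 8, Harke 2, Dorne 2, Brisco 4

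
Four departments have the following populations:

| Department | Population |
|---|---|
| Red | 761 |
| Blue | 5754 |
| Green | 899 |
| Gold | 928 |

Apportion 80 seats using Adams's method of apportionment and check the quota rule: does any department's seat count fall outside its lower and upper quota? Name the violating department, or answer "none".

Blue

Standard quotas: Red 7.298, Blue 55.181, Green 8.621, Gold 8.900.
Adams allocation: Red 8, Blue 54, Green 9, Gold 9.
Blue has quota 55.181 (lower 55, upper 56) but receives 54 — outside the quota interval.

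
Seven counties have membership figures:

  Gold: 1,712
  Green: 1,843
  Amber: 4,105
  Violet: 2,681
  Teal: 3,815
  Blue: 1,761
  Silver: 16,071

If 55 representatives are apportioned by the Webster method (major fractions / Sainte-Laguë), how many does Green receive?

Standard divisor 31988/55 ≈ 581.6; standard quotas: Gold 2.944, Green 3.169, Amber 7.058, Violet 4.610, Teal 6.559, Blue 3.028, Silver 27.632.
Rounding to the nearest integer gives 3, 3, 7, 5, 7, 3, 28 = 56 seats, so the divisor must be adjusted.
With modified divisor 584.9: modified quotas Gold 2.927, Green 3.151, Amber 7.018, Violet 4.584, Teal 6.522, Blue 3.011, Silver 27.476.
Rounding to the nearest integer: Gold 3, Green 3, Amber 7, Violet 5, Teal 7, Blue 3, Silver 27 (total 55).
Green receives 3.

3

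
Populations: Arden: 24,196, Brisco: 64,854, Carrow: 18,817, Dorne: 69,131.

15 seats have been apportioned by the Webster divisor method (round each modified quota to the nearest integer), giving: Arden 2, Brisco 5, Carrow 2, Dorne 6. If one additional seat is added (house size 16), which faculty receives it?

Priority for the next seat is population ÷ (current seats + 0.5).
Priorities: Arden 9678.400, Brisco 11791.636, Carrow 7526.800, Dorne 10635.538.
Highest priority: Brisco.

Brisco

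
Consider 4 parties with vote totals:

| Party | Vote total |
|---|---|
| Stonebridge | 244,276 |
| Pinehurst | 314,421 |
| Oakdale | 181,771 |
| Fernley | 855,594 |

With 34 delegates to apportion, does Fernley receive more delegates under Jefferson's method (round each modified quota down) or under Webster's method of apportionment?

Jefferson: Stonebridge 5, Pinehurst 6, Oakdale 4, Fernley 19.
Webster: Stonebridge 5, Pinehurst 7, Oakdale 4, Fernley 18.
Fernley gets 19 under Jefferson and 18 under Webster.

Jefferson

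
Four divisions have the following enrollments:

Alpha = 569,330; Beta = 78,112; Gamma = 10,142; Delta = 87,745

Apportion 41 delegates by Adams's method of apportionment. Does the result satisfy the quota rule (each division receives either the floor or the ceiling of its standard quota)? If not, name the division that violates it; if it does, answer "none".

Standard quotas: Alpha 31.318, Beta 4.297, Gamma 0.558, Delta 4.827.
Adams allocation: Alpha 30, Beta 5, Gamma 1, Delta 5.
Alpha has quota 31.318 (lower 31, upper 32) but receives 30 — outside the quota interval.

Alpha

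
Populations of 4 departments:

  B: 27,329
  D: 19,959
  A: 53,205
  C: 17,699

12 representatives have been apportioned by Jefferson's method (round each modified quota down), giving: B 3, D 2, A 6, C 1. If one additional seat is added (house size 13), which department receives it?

Priority for the next seat is population ÷ (current seats + 1).
Priorities: B 6832.250, D 6653.000, A 7600.714, C 8849.500.
Highest priority: C.

C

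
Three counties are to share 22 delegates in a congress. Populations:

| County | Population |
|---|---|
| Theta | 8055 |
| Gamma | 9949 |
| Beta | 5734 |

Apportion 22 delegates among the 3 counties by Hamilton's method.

Theta 8, Gamma 9, Beta 5

The standard divisor is 23738/22 = 1079.
Standard quotas: Theta 7.4652, Gamma 9.2206, Beta 5.3142.
Lower quotas: Theta 7, Gamma 9, Beta 5 (sum 21, leaving 1 seat).
Remainders in descending order: Theta 0.4652, Beta 0.3142, Gamma 0.2206.
Largest remainder: Theta receives the extra seat.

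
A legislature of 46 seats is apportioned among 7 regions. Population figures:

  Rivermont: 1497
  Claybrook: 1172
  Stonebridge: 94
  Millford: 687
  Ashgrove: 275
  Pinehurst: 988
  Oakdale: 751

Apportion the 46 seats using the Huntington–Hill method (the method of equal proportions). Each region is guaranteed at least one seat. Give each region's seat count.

With divisor 118: modified quotas Rivermont 12.686, Claybrook 9.932, Stonebridge 0.797, Millford 5.822, Ashgrove 2.331, Pinehurst 8.373, Oakdale 6.364.
Geometric-mean thresholds: Rivermont √(12·13)=12.490, Claybrook √(9·10)=9.487, Stonebridge (min 1), Millford √(5·6)=5.477, Ashgrove √(2·3)=2.449, Pinehurst √(8·9)=8.485, Oakdale √(6·7)=6.481.
Each quota rounded against its threshold gives Rivermont 13, Claybrook 10, Stonebridge 1, Millford 6, Ashgrove 2, Pinehurst 8, Oakdale 6 (total 46).

Rivermont 13; Claybrook 10; Stonebridge 1; Millford 6; Ashgrove 2; Pinehurst 8; Oakdale 6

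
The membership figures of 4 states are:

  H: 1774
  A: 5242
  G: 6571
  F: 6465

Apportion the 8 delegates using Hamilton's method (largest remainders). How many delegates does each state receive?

Standard divisor: 20052 ÷ 8 ≈ 2506.5.
Standard quotas: H 0.7078, A 2.0914, G 2.6216, F 2.5793.
Lower quotas: H 0, A 2, G 2, F 2 (sum 6, leaving 2 seats).
Remainders in descending order: H 0.7078, G 0.6216, F 0.5793, A 0.0914.
The surplus seats go to H, G.

H 1, A 2, G 3, F 2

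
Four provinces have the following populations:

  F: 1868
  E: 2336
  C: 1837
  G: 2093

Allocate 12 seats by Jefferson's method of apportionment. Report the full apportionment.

Standard divisor 8134/12 ≈ 677.833; standard quotas: F 2.756, E 3.446, C 2.710, G 3.088.
Rounding down gives 2, 3, 2, 3 = 10 seats, so the divisor must be adjusted.
With modified divisor 600: modified quotas F 3.113, E 3.893, C 3.062, G 3.488.
Rounding down: F 3, E 3, C 3, G 3 (total 12).

F=3; E=3; C=3; G=3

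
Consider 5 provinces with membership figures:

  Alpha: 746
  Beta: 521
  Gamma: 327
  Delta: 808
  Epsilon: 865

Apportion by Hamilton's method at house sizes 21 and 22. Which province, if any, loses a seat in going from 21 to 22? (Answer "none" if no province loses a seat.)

none

At 21 seats: Alpha 5, Beta 3, Gamma 2, Delta 5, Epsilon 6.
At 22 seats: Alpha 5, Beta 4, Gamma 2, Delta 5, Epsilon 6.
No province's allocation decreased.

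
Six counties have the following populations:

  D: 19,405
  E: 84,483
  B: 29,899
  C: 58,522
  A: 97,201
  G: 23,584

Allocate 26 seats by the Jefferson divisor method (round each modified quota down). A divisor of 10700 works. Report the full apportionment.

D 1; E 7; B 2; C 5; A 9; G 2

With modified divisor 10700: modified quotas D 1.814, E 7.896, B 2.794, C 5.469, A 9.084, G 2.204.
Rounding down: D 1, E 7, B 2, C 5, A 9, G 2 (total 26).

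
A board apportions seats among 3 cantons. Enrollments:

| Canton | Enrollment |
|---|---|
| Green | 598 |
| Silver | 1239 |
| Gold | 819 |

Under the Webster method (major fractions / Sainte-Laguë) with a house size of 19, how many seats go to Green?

4

Standard divisor 2656/19 ≈ 139.789; standard quotas: Green 4.278, Silver 8.863, Gold 5.859.
Rounding to the nearest integer gives Green 4, Silver 9, Gold 6 — total 19, matching the house size, so no adjustment is needed.
Green receives 4.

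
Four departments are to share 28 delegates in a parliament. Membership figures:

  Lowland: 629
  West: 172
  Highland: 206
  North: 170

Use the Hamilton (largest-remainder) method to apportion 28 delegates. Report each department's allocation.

Lowland=15, West=4, Highland=5, North=4

Total 1177; standard divisor 1177/28 ≈ 42.036.
Standard quotas: Lowland 14.963, West 4.092, Highland 4.901, North 4.044.
Lower quotas: Lowland 14, West 4, Highland 4, North 4 (sum 26, leaving 2 seats).
Remainders in descending order: Lowland 0.963, Highland 0.901, West 0.092, North 0.044.
Largest remainders: Lowland, Highland receive the extra seats.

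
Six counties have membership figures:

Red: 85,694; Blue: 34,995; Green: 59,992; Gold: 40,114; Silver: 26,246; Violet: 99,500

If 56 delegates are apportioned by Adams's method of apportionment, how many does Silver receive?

4

Standard divisor 346541/56 ≈ 6188.232; standard quotas: Red 13.848, Blue 5.655, Green 9.695, Gold 6.482, Silver 4.241, Violet 16.079.
Rounding up gives 14, 6, 10, 7, 5, 17 = 59 seats, so the divisor must be adjusted.
With modified divisor 6610: modified quotas Red 12.964, Blue 5.294, Green 9.076, Gold 6.069, Silver 3.971, Violet 15.053.
Rounding up: Red 13, Blue 6, Green 10, Gold 7, Silver 4, Violet 16 (total 56).
Silver receives 4.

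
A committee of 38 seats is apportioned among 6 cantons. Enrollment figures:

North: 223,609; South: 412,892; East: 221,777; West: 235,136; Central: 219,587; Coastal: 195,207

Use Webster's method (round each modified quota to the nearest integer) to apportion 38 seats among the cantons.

Standard divisor 1508208/38 ≈ 39689.684; standard quotas: North 5.634, South 10.403, East 5.588, West 5.924, Central 5.533, Coastal 4.918.
Rounding to the nearest integer gives 6, 10, 6, 6, 6, 5 = 39 seats, so the divisor must be adjusted.
With modified divisor 40100: modified quotas North 5.576, South 10.297, East 5.531, West 5.864, Central 5.476, Coastal 4.868.
Rounding to the nearest integer: North 6, South 10, East 6, West 6, Central 5, Coastal 5 (total 38).

North: 6, South: 10, East: 6, West: 6, Central: 5, Coastal: 5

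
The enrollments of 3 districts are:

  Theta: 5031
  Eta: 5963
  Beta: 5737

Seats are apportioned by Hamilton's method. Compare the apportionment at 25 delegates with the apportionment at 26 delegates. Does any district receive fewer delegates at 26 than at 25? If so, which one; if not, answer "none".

At 25 seats: Theta 7, Eta 9, Beta 9.
At 26 seats: Theta 8, Eta 9, Beta 9.
No district's allocation decreased.

none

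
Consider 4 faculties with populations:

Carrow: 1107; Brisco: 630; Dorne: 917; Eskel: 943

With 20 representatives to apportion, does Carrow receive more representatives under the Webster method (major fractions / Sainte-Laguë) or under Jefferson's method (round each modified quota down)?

Webster: Carrow 6, Brisco 4, Dorne 5, Eskel 5.
Jefferson: Carrow 7, Brisco 3, Dorne 5, Eskel 5.
Carrow gets 6 under Webster and 7 under Jefferson.

Jefferson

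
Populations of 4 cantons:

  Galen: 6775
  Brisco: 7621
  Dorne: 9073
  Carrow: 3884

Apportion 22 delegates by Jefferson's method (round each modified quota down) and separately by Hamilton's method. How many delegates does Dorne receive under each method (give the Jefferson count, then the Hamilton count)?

Jefferson: Galen 5, Brisco 6, Dorne 8, Carrow 3.
Hamilton: Galen 6, Brisco 6, Dorne 7, Carrow 3.
Dorne gets 8 under Jefferson and 7 under Hamilton.

8 and 7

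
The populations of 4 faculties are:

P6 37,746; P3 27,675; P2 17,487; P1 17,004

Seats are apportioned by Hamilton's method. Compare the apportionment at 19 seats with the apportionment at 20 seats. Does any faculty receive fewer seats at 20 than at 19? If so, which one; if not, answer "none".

P2

At 19 seats: P6 7, P3 5, P2 4, P1 3.
At 20 seats: P6 8, P3 6, P2 3, P1 3.
P2 drops from 4 to 3.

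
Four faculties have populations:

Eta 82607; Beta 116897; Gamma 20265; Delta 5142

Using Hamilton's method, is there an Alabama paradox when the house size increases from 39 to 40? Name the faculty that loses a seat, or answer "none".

At 39 seats: Eta 14, Beta 20, Gamma 4, Delta 1.
At 40 seats: Eta 15, Beta 21, Gamma 3, Delta 1.
Gamma drops from 4 to 3.

Gamma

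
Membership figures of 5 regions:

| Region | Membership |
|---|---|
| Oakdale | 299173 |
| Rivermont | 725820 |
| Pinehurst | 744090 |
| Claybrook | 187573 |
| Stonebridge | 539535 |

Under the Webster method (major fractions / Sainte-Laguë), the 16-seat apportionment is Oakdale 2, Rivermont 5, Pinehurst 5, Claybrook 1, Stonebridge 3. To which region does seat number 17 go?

Stonebridge

Priority for the next seat is population ÷ (current seats + 0.5).
Priorities: Oakdale 119669.200, Rivermont 131967.273, Pinehurst 135289.091, Claybrook 125048.667, Stonebridge 154152.857.
Highest priority: Stonebridge.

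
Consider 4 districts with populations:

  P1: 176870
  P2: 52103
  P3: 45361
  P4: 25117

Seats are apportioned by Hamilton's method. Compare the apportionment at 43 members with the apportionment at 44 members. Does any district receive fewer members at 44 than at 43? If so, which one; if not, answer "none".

none

At 43 seats: P1 25, P2 7, P3 7, P4 4.
At 44 seats: P1 26, P2 7, P3 7, P4 4.
No district's allocation decreased.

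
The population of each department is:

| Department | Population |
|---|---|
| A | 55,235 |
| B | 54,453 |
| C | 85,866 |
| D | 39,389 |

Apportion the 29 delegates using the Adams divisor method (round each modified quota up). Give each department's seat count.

A 7; B 7; C 10; D 5

Standard divisor 234943/29 ≈ 8101.483; standard quotas: A 6.818, B 6.721, C 10.599, D 4.862.
Rounding up gives 7, 7, 11, 5 = 30 seats, so the divisor must be adjusted.
With modified divisor 8800: modified quotas A 6.277, B 6.188, C 9.758, D 4.476.
Rounding up: A 7, B 7, C 10, D 5 (total 29).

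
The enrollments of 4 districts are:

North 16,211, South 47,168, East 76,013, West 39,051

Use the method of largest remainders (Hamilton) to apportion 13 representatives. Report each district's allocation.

Total 178443; standard divisor 178443/13 ≈ 13726.385.
Standard quotas: North 1.1810, South 3.4363, East 5.5377, West 2.8450.
Lower quotas: North 1, South 3, East 5, West 2 (sum 11, leaving 2 seats).
Remainders in descending order: West 0.8450, East 0.5377, South 0.4363, North 0.1810.
The surplus seats go to West, East.

North=1; South=3; East=6; West=3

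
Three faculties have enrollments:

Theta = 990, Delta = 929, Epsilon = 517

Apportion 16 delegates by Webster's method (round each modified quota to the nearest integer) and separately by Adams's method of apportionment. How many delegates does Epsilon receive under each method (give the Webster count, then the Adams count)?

3 and 4

Webster: Theta 7, Delta 6, Epsilon 3.
Adams: Theta 6, Delta 6, Epsilon 4.
Epsilon gets 3 under Webster and 4 under Adams.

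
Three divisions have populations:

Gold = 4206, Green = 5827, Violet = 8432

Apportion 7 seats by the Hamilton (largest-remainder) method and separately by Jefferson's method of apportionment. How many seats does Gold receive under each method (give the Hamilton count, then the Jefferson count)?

2 and 1

Hamilton: Gold 2, Green 2, Violet 3.
Jefferson: Gold 1, Green 2, Violet 4.
Gold gets 2 under Hamilton and 1 under Jefferson.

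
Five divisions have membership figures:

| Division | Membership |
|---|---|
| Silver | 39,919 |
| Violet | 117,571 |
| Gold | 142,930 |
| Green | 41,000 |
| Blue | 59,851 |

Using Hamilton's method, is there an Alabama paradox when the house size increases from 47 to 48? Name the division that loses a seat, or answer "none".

At 47 seats: Silver 4, Violet 14, Gold 17, Green 5, Blue 7.
At 48 seats: Silver 5, Violet 14, Gold 17, Green 5, Blue 7.
No division's allocation decreased.

none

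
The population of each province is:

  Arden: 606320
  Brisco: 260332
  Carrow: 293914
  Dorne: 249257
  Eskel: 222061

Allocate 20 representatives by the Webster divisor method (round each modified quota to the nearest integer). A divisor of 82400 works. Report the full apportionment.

With modified divisor 82400: modified quotas Arden 7.358, Brisco 3.159, Carrow 3.567, Dorne 3.025, Eskel 2.695.
Rounding to the nearest integer: Arden 7, Brisco 3, Carrow 4, Dorne 3, Eskel 3 (total 20).

Arden: 7; Brisco: 3; Carrow: 4; Dorne: 3; Eskel: 3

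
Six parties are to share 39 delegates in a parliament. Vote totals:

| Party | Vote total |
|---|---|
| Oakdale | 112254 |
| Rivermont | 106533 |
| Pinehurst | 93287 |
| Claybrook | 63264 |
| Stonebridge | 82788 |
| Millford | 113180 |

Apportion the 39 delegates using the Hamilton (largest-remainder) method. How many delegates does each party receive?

The standard divisor is 571306/39 ≈ 14648.872.
Standard quotas: Oakdale 7.6630, Rivermont 7.2724, Pinehurst 6.3682, Claybrook 4.3187, Stonebridge 5.6515, Millford 7.7262.
Lower quotas: Oakdale 7, Rivermont 7, Pinehurst 6, Claybrook 4, Stonebridge 5, Millford 7 (sum 36, leaving 3 seats).
Remainders in descending order: Millford 0.7262, Oakdale 0.6630, Stonebridge 0.6515, Pinehurst 0.3682, Claybrook 0.3187, Rivermont 0.2724.
Largest remainders: Millford, Oakdale, Stonebridge receive the extra seats.

Oakdale 8; Rivermont 7; Pinehurst 6; Claybrook 4; Stonebridge 6; Millford 8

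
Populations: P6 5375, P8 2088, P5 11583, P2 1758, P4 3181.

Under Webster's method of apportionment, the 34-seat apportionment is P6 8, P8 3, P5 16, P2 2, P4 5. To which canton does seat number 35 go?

P2

Priority for the next seat is population ÷ (current seats + 0.5).
Priorities: P6 632.353, P8 596.571, P5 702.000, P2 703.200, P4 578.364.
Highest priority: P2.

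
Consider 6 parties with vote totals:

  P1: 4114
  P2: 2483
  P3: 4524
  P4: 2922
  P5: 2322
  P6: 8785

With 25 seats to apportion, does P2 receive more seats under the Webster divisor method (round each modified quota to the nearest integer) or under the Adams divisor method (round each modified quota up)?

Webster: P1 4, P2 2, P3 5, P4 3, P5 2, P6 9.
Adams: P1 4, P2 3, P3 4, P4 3, P5 3, P6 8.
P2 gets 2 under Webster and 3 under Adams.

Adams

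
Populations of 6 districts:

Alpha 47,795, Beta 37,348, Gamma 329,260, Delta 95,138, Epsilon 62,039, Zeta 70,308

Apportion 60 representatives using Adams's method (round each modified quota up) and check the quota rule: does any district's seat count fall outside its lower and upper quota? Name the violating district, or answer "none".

Standard quotas: Alpha 4.468, Beta 3.491, Gamma 30.777, Delta 8.893, Epsilon 5.799, Zeta 6.572.
Adams allocation: Alpha 5, Beta 4, Gamma 29, Delta 9, Epsilon 6, Zeta 7.
Gamma has quota 30.777 (lower 30, upper 31) but receives 29 — outside the quota interval.

Gamma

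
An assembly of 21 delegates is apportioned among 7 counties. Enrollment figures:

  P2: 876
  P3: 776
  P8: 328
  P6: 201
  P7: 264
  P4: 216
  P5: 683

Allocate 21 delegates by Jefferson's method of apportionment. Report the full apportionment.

Standard divisor 3344/21 ≈ 159.238; standard quotas: P2 5.501, P3 4.873, P8 2.060, P6 1.262, P7 1.658, P4 1.356, P5 4.289.
Rounding down gives 5, 4, 2, 1, 1, 1, 4 = 18 seats, so the divisor must be adjusted.
With modified divisor 134: modified quotas P2 6.537, P3 5.791, P8 2.448, P6 1.500, P7 1.970, P4 1.612, P5 5.097.
Rounding down: P2 6, P3 5, P8 2, P6 1, P7 1, P4 1, P5 5 (total 21).

P2 6; P3 5; P8 2; P6 1; P7 1; P4 1; P5 5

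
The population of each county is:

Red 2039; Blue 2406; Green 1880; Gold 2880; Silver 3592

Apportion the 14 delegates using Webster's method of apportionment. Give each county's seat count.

Red 2, Blue 3, Green 2, Gold 3, Silver 4

Standard divisor 12797/14 ≈ 914.071; standard quotas: Red 2.231, Blue 2.632, Green 2.057, Gold 3.151, Silver 3.930.
Rounding to the nearest integer gives Red 2, Blue 3, Green 2, Gold 3, Silver 4 — total 14, matching the house size, so no adjustment is needed.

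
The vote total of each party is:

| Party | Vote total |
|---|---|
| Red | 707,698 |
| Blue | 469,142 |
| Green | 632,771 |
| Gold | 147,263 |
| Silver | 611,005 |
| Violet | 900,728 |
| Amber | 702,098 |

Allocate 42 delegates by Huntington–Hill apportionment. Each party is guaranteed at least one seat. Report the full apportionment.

Red 7, Blue 5, Green 6, Gold 2, Silver 6, Violet 9, Amber 7

With divisor 100885: modified quotas Red 7.015, Blue 4.650, Green 6.272, Gold 1.460, Silver 6.056, Violet 8.928, Amber 6.959.
Geometric-mean thresholds: Red √(7·8)=7.483, Blue √(4·5)=4.472, Green √(6·7)=6.481, Gold √(1·2)=1.414, Silver √(6·7)=6.481, Violet √(8·9)=8.485, Amber √(6·7)=6.481.
Each quota rounded against its threshold gives Red 7, Blue 5, Green 6, Gold 2, Silver 6, Violet 9, Amber 7 (total 42).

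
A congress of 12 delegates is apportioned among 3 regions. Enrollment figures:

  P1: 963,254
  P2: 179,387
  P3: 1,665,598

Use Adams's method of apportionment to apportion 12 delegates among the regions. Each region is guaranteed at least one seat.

P1=4; P2=1; P3=7

Standard divisor 2808239/12 ≈ 234019.917; standard quotas: P1 4.116, P2 0.767, P3 7.117.
Rounding up gives 5, 1, 8 = 14 seats, so the divisor must be adjusted.
With modified divisor 259200: modified quotas P1 3.716, P2 0.692, P3 6.426.
Rounding up: P1 4, P2 1, P3 7 (total 12).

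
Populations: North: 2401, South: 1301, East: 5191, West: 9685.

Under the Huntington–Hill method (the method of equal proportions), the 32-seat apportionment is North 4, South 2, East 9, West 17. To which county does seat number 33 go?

West

Priority for the next seat is population ÷ (√(s·(s+1))).
Priorities: North 536.880, South 531.131, East 547.179, West 553.655.
Highest priority: West.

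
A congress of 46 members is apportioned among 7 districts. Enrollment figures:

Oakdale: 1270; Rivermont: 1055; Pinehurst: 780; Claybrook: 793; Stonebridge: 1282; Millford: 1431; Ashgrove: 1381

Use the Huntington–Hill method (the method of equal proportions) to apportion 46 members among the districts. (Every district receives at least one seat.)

Oakdale=7, Rivermont=6, Pinehurst=5, Claybrook=5, Stonebridge=7, Millford=8, Ashgrove=8

With divisor 173: modified quotas Oakdale 7.341, Rivermont 6.098, Pinehurst 4.509, Claybrook 4.584, Stonebridge 7.410, Millford 8.272, Ashgrove 7.983.
Geometric-mean thresholds: Oakdale √(7·8)=7.483, Rivermont √(6·7)=6.481, Pinehurst √(4·5)=4.472, Claybrook √(4·5)=4.472, Stonebridge √(7·8)=7.483, Millford √(8·9)=8.485, Ashgrove √(7·8)=7.483.
Each quota rounded against its threshold gives Oakdale 7, Rivermont 6, Pinehurst 5, Claybrook 5, Stonebridge 7, Millford 8, Ashgrove 8 (total 46).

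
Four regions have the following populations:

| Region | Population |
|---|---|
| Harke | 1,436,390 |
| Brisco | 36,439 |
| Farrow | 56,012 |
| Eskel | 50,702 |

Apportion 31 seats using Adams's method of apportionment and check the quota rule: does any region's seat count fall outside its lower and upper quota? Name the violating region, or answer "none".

Harke

Standard quotas: Harke 28.190, Brisco 0.715, Farrow 1.099, Eskel 0.995.
Adams allocation: Harke 27, Brisco 1, Farrow 2, Eskel 1.
Harke has quota 28.190 (lower 28, upper 29) but receives 27 — outside the quota interval.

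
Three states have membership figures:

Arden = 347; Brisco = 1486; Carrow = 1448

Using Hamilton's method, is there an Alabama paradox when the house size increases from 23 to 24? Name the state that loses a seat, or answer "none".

Arden

At 23 seats: Arden 3, Brisco 10, Carrow 10.
At 24 seats: Arden 2, Brisco 11, Carrow 11.
Arden drops from 3 to 2.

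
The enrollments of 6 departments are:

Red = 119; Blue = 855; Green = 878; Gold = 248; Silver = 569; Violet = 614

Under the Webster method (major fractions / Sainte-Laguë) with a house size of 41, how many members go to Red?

1

Standard divisor 3283/41 ≈ 80.073; standard quotas: Red 1.486, Blue 10.678, Green 10.965, Gold 3.097, Silver 7.106, Violet 7.668.
Rounding to the nearest integer gives Red 1, Blue 11, Green 11, Gold 3, Silver 7, Violet 8 — total 41, matching the house size, so no adjustment is needed.
Red receives 1.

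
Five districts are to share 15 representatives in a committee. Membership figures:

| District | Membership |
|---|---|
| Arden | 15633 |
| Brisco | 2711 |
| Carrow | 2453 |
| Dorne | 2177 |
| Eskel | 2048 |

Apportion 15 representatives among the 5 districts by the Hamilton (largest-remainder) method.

The standard divisor is 25022/15 ≈ 1668.133.
Standard quotas: Arden 9.3716, Brisco 1.6252, Carrow 1.4705, Dorne 1.3051, Eskel 1.2277.
Lower quotas: Arden 9, Brisco 1, Carrow 1, Dorne 1, Eskel 1 (sum 13, leaving 2 seats).
Remainders in descending order: Brisco 0.6252, Carrow 0.4705, Arden 0.3716, Dorne 0.3051, Eskel 0.2277.
Largest remainders: Brisco, Carrow receive the extra seats.

Arden 9, Brisco 2, Carrow 2, Dorne 1, Eskel 1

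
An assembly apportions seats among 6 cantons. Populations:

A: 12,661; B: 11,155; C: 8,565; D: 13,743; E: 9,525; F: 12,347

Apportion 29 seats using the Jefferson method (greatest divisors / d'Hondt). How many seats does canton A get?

Standard divisor 67996/29 ≈ 2344.69; standard quotas: A 5.400, B 4.758, C 3.653, D 5.861, E 4.062, F 5.266.
Rounding down gives 5, 4, 3, 5, 4, 5 = 26 seats, so the divisor must be adjusted.
With modified divisor 2130: modified quotas A 5.944, B 5.237, C 4.021, D 6.452, E 4.472, F 5.797.
Rounding down: A 5, B 5, C 4, D 6, E 4, F 5 (total 29).
A receives 5.

5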